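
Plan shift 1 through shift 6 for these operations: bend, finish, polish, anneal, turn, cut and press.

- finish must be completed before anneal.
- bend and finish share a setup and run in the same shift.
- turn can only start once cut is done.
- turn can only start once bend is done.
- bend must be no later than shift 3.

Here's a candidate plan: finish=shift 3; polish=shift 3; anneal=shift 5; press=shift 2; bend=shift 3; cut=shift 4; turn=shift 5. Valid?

Yes, all constraints hold

turn can only start once cut is done — holds.
finish must be completed before anneal — holds.
bend and finish share a setup and run in the same shift — holds.
turn can only start once bend is done — holds.
bend must be no later than shift 3 — holds.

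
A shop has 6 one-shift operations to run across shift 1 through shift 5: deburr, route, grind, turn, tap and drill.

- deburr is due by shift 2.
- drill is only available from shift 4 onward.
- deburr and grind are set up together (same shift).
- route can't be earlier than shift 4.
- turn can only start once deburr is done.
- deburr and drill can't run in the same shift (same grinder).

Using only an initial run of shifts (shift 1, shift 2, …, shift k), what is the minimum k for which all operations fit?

4

The precedence chain requires at least 2 distinct shifts.
route can't be placed before shift 4, so the schedule must run through at least shift 4.
4 works (last occupied shift: shift 4): for example drill=shift 4, deburr=shift 1, tap=shift 1, turn=shift 2, grind=shift 1, route=shift 4.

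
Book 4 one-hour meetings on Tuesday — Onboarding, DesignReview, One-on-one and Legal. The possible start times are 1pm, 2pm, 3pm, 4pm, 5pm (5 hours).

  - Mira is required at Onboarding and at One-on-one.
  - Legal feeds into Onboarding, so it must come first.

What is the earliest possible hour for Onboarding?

Precedence pushes Onboarding to at least 2pm.
Onboarding at 2pm is achievable: One-on-one -> 1pm, Legal -> 1pm, Onboarding -> 2pm, DesignReview -> 1pm.

2pm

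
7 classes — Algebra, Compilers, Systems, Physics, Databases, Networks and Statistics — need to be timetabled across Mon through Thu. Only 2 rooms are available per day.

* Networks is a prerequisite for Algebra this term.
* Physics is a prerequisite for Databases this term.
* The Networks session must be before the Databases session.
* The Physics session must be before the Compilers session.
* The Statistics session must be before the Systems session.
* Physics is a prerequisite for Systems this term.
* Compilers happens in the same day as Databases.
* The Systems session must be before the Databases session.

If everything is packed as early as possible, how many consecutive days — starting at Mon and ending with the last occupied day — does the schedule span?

4 days

The precedence chain requires at least 3 distinct days.
With at most 2 per day and 7 classes, at least 4 days are needed.
4 works (last occupied day: Thu): for example Physics -> Mon; Compilers -> Wed; Databases -> Wed; Systems -> Tue; Networks -> Tue; Statistics -> Mon; Algebra -> Thu.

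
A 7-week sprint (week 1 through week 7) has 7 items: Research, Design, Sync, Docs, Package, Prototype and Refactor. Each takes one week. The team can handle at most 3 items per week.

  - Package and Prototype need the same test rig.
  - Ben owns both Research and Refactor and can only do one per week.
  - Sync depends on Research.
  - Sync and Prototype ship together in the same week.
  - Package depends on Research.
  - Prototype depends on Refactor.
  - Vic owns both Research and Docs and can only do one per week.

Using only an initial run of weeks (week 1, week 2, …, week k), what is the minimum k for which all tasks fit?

The precedence chain requires at least 2 distinct weeks.
With at most 3 per week and 7 tasks, at least 3 weeks are needed.
3 works (last occupied week: week 3): for example Sync=week 3, Design=week 1, Research=week 1, Refactor=week 2, Docs=week 2, Package=week 2, Prototype=week 3.

3 weeks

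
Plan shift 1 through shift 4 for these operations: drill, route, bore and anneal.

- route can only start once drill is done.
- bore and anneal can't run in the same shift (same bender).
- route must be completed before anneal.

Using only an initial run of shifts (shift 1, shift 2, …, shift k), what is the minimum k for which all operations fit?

The precedence chain requires at least 3 distinct shifts.
3 works (last occupied shift: shift 3): for example drill=shift 1; bore=shift 1; anneal=shift 3; route=shift 2.

3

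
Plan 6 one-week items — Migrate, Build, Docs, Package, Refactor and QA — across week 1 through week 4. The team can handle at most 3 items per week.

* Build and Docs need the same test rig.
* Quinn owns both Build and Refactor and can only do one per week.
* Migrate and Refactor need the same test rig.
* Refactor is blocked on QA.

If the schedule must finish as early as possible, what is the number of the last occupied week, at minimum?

2

The precedence chain requires at least 2 distinct weeks.
With at most 3 per week and 6 work items, at least 2 weeks are needed.
2 works (last occupied week: week 2): for example Package=week 2, QA=week 1, Build=week 1, Refactor=week 2, Migrate=week 1, Docs=week 2.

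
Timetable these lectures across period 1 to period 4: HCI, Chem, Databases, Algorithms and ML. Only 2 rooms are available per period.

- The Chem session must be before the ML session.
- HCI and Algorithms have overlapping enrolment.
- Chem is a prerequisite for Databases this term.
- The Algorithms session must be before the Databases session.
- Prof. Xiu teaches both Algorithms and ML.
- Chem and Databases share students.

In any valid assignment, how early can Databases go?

Precedence pushes Databases to at least period 2.
Databases at period 2 is achievable: Databases in period 2, HCI in period 3, ML in period 2, Chem in period 1, Algorithms in period 1.

period 2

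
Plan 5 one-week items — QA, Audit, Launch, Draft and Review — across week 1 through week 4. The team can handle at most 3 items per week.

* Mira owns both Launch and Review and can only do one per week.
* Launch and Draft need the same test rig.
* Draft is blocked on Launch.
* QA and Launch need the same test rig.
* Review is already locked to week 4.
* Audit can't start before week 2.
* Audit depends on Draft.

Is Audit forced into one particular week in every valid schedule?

Audit can be week 3 (e.g. Audit -> week 3; Launch -> week 1; Draft -> week 2; QA -> week 2; Review -> week 4) or week 4 (e.g. Draft -> week 2, Launch -> week 1, Review -> week 4, Audit -> week 4, QA -> week 2).

No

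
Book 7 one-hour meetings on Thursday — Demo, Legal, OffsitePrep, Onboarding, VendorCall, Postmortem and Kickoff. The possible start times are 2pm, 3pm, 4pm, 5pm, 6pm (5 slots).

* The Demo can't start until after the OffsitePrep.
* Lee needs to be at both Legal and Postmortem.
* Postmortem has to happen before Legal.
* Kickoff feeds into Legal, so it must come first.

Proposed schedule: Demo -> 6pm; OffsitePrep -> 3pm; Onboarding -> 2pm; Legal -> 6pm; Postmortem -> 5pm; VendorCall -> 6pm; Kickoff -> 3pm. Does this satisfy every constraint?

Postmortem has to happen before Legal — holds.
Kickoff feeds into Legal, so it must come first — holds.
The Demo can't start until after the OffsitePrep — holds.
Lee needs to be at both Legal and Postmortem — holds.

Valid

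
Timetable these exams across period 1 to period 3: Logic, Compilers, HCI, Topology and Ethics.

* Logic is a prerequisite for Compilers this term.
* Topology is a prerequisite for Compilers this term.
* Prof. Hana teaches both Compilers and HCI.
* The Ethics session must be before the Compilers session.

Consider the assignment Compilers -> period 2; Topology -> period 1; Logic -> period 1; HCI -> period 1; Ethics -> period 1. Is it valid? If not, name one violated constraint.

Logic is a prerequisite for Compilers this term — holds.
Topology is a prerequisite for Compilers this term — holds.
The Ethics session must be before the Compilers session — holds.
Prof. Hana teaches both Compilers and HCI — holds.

Valid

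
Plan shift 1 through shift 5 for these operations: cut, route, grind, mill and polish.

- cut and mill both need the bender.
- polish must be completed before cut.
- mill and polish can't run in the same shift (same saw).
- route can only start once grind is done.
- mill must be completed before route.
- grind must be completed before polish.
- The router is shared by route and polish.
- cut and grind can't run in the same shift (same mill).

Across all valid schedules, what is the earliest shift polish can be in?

shift 2

Precedence pushes polish to at least shift 2; downstream work caps polish at shift 4.
polish at shift 2 is achievable: polish -> shift 2, route -> shift 3, cut -> shift 3, mill -> shift 1, grind -> shift 1.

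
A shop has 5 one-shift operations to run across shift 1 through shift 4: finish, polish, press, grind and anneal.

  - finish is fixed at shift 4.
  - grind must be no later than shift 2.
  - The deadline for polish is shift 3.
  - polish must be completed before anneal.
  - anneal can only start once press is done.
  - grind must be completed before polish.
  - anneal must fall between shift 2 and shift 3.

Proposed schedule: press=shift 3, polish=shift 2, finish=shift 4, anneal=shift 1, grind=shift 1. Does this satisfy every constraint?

No. anneal can only start once press is done is not satisfied.

finish is fixed at shift 4 — holds.
polish must be completed before anneal — violated.
anneal must fall between shift 2 and shift 3 — violated.
grind must be no later than shift 2 — holds.
grind must be completed before polish — holds.
The deadline for polish is shift 3 — holds.
anneal can only start once press is done — violated.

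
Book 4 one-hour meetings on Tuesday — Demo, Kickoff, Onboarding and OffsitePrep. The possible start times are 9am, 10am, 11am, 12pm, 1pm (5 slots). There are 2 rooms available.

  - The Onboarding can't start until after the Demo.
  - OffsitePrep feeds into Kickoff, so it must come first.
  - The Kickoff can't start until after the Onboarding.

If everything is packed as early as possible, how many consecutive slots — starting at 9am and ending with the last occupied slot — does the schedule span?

The precedence chain requires at least 3 distinct slots.
With at most 2 per slot and 4 meetings, at least 2 slots are needed.
3 works (last occupied slot: 11am): for example Onboarding=10am, Demo=9am, Kickoff=11am, OffsitePrep=9am.

3 slots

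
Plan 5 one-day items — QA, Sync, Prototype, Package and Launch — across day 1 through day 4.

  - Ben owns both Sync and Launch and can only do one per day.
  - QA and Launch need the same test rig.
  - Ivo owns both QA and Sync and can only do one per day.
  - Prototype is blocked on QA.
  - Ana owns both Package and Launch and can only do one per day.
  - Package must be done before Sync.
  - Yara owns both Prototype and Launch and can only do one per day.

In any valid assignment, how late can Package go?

day 3

Downstream work caps Package at day 3.
Package at day 3 is achievable: Prototype in day 3, Launch in day 2, Sync in day 4, Package in day 3, QA in day 1.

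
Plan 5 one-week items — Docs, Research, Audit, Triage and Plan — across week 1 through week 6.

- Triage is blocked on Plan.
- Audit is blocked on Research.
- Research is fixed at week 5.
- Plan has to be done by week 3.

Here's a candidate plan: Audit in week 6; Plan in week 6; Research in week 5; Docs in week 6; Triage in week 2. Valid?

Research is fixed at week 5 — holds.
Triage is blocked on Plan — violated.
Plan has to be done by week 3 — violated.
Audit is blocked on Research — holds.

No — it violates: Triage is blocked on Plan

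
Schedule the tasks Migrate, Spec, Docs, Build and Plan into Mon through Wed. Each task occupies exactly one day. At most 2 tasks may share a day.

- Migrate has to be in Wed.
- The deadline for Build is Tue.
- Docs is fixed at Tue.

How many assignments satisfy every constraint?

9

Splitting on Spec: it can be Mon (4), Tue (2), Wed (3). Listing each branch's schedules as (Migrate, Docs, Build, Plan):
Spec=Mon: (Wed,Tue,Mon,Tue) (Wed,Tue,Mon,Wed) (Wed,Tue,Tue,Mon) (Wed,Tue,Tue,Wed) — 4.
Spec=Tue: (Wed,Tue,Mon,Mon) (Wed,Tue,Mon,Wed) — 2.
Spec=Wed: (Wed,Tue,Mon,Mon) (Wed,Tue,Mon,Tue) (Wed,Tue,Tue,Mon) — 3.
Summing: 4 + 2 + 3 = 9.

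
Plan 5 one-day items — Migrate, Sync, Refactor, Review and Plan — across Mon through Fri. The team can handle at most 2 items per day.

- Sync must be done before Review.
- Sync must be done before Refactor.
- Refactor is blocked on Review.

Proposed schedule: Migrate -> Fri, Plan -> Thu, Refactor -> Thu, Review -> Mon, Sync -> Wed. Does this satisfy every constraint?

Invalid. Sync must be done before Review.

Sync must be done before Review — violated.
Refactor is blocked on Review — holds.
The team can handle at most 2 items per day — holds.
Sync must be done before Refactor — holds.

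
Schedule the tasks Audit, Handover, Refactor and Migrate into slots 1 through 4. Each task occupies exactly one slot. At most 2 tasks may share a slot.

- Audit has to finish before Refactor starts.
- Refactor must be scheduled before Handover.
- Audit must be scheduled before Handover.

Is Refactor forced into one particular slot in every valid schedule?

Refactor can be 2 (e.g. Refactor in 2, Handover in 3, Audit in 1, Migrate in 1) or 3 (e.g. Audit -> 1, Refactor -> 3, Handover -> 4, Migrate -> 1).

No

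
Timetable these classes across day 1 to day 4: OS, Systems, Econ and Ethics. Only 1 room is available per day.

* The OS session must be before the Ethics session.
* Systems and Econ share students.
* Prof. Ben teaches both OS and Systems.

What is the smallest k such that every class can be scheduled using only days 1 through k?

4 days

The precedence chain requires at least 2 distinct days.
With at most 1 per day and 4 classes, at least 4 days are needed.
4 works (last occupied day: day 4): for example OS in day 1, Ethics in day 2, Systems in day 3, Econ in day 4.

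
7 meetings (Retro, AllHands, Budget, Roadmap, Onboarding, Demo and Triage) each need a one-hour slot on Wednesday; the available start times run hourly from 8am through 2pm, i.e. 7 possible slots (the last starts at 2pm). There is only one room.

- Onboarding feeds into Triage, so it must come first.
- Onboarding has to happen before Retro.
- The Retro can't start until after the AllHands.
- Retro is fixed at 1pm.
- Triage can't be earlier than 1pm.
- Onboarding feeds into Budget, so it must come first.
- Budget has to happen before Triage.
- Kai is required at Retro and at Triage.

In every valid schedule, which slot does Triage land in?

Triage's window is 1pm–2pm.
Retro is fixed at 1pm, and Triage can't share a slot with Retro.
So Triage must be 2pm.

2pm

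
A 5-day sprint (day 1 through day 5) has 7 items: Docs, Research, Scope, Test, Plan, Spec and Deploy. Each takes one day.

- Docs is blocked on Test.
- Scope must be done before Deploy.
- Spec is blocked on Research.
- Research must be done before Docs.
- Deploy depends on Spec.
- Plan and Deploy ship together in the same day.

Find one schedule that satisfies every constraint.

Deploy in day 3; Docs in day 2; Research in day 1; Scope in day 1; Test in day 1; Plan in day 3; Spec in day 2

Checking: Spec(day 2) before Deploy(day 3); Research(day 1) before Docs(day 2); Scope(day 1) before Deploy(day 3); Research(day 1) before Spec(day 2); Test(day 1) before Docs(day 2); Plan = Deploy = day 3.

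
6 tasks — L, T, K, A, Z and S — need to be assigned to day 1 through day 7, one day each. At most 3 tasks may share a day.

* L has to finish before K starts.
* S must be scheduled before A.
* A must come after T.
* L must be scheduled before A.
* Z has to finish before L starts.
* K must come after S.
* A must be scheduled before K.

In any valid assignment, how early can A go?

day 3

Precedence pushes A to at least day 3; downstream work caps A at day 6.
A at day 3 is achievable: A -> day 3, S -> day 1, L -> day 2, T -> day 1, Z -> day 1, K -> day 4.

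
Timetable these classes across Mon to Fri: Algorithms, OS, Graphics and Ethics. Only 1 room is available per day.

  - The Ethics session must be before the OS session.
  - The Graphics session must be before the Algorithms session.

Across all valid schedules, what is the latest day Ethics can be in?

Thu

Downstream work caps Ethics at Thu.
Ethics at Thu is achievable: OS -> Fri; Ethics -> Thu; Graphics -> Mon; Algorithms -> Tue.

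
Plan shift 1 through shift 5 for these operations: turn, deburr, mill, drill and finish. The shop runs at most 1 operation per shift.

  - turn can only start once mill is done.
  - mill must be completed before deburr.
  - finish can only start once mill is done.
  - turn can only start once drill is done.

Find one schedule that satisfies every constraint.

turn=shift 3, deburr=shift 4, drill=shift 2, finish=shift 5, mill=shift 1

Checking: mill(shift 1) before deburr(shift 4); mill(shift 1) before finish(shift 5); mill(shift 1) before turn(shift 3); drill(shift 2) before turn(shift 3); max 1 per shift (cap 1).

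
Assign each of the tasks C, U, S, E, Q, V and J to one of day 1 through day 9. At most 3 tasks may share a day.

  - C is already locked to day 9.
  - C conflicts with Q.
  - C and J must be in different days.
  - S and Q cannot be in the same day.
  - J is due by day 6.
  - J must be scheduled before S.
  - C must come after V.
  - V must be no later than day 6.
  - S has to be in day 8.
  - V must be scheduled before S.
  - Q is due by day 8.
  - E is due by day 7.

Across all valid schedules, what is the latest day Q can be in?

Q's own window allows nothing later than day 8.
Q at day 7 is achievable: S=day 8; J=day 1; C=day 9; E=day 1; Q=day 7; U=day 2; V=day 1.
Nothing later works — the conflict and capacity constraints rule out every day after day 7.

day 7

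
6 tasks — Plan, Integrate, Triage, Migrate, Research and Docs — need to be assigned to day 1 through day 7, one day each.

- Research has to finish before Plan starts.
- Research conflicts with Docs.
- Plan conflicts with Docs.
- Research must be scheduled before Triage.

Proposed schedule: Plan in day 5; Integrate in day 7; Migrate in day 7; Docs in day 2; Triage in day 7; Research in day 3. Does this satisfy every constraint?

Research must be scheduled before Triage — holds.
Research conflicts with Docs — holds.
Plan conflicts with Docs — holds.
Research has to finish before Plan starts — holds.

Yes, all constraints hold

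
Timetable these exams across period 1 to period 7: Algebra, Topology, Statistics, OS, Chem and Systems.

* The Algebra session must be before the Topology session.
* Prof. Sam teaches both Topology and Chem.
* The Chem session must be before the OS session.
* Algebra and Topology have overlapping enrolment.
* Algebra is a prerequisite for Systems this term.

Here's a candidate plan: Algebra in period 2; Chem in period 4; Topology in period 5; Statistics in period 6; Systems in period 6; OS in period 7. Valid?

Valid

Prof. Sam teaches both Topology and Chem — holds.
The Algebra session must be before the Topology session — holds.
The Chem session must be before the OS session — holds.
Algebra and Topology have overlapping enrolment — holds.
Algebra is a prerequisite for Systems this term — holds.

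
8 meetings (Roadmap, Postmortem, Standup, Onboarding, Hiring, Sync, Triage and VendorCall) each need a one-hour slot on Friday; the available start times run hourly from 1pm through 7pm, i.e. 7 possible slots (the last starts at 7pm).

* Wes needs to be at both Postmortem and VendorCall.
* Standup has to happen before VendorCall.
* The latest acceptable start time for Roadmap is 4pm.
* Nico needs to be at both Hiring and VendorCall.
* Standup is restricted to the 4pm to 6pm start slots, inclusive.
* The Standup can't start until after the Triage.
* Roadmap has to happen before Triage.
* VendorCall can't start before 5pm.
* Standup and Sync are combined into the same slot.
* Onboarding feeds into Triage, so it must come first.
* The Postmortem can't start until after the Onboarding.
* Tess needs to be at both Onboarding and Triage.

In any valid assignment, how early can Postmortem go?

2pm

Precedence pushes Postmortem to at least 2pm.
Postmortem at 2pm is achievable: Sync=4pm; VendorCall=5pm; Roadmap=1pm; Triage=2pm; Onboarding=1pm; Postmortem=2pm; Hiring=1pm; Standup=4pm.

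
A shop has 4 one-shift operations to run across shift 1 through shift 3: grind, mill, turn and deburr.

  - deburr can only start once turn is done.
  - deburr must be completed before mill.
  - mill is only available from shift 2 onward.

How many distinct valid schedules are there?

3

Enumerating: mill=shift 3, grind=shift 1, deburr=shift 2, turn=shift 1 | deburr=shift 2; grind=shift 2; mill=shift 3; turn=shift 1 | turn in shift 1; mill in shift 3; grind in shift 3; deburr in shift 2.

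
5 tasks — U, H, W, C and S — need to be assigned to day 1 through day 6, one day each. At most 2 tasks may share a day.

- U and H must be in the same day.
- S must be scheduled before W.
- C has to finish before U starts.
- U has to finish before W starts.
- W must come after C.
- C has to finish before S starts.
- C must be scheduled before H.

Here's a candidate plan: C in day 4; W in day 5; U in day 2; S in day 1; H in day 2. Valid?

Invalid. C has to finish before S starts.

C has to finish before U starts — violated.
U and H must be in the same day — holds.
At most 2 tasks may share a day — holds.
W must come after C — holds.
C must be scheduled before H — violated.
U has to finish before W starts — holds.
C has to finish before S starts — violated.
S must be scheduled before W — holds.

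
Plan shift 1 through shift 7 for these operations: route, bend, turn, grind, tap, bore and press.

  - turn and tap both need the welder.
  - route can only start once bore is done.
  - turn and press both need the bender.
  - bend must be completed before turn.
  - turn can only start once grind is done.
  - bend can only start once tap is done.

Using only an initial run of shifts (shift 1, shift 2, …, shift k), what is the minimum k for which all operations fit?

3

The precedence chain requires at least 3 distinct shifts.
3 works (last occupied shift: shift 3): for example turn -> shift 3; grind -> shift 1; route -> shift 2; press -> shift 1; bend -> shift 2; tap -> shift 1; bore -> shift 1.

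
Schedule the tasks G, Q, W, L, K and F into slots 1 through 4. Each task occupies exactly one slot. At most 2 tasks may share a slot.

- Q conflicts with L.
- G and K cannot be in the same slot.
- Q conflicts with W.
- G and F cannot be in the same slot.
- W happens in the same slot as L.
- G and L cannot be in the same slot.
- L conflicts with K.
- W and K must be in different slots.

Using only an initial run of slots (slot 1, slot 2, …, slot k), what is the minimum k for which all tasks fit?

With at most 2 per slot and 6 tasks, at least 3 slots are needed.
3 works (last occupied slot: 3): for example K in 3; Q in 1; L in 2; W in 2; F in 3; G in 1.

3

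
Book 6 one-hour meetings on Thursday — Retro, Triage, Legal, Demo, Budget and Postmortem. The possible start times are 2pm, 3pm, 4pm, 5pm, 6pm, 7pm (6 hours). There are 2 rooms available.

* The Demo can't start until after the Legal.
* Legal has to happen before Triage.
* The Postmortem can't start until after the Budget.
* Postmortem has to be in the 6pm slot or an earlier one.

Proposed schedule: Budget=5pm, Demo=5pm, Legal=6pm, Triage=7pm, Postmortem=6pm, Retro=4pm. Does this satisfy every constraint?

No — it violates: The Demo can't start until after the Legal

There are 2 rooms available — holds.
The Postmortem can't start until after the Budget — holds.
The Demo can't start until after the Legal — violated.
Legal has to happen before Triage — holds.
Postmortem has to be in the 6pm slot or an earlier one — holds.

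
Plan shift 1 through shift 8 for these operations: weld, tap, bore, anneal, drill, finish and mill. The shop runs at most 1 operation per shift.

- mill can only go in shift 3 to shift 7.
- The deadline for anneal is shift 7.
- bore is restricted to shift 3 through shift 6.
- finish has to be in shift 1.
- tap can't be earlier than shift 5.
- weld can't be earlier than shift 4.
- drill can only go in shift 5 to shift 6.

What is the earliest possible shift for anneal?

Anneal's own window allows nothing later than shift 7.
anneal at shift 2 is achievable: tap=shift 6, anneal=shift 2, finish=shift 1, drill=shift 5, weld=shift 4, mill=shift 7, bore=shift 3.
Nothing earlier works — the capacity limit rule out every shift before shift 2.

shift 2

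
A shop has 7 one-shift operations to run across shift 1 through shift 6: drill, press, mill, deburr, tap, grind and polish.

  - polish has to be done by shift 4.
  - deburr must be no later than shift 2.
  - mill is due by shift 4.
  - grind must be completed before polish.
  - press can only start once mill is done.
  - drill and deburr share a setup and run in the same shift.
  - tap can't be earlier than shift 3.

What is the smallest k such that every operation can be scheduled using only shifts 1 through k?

3 shifts

The precedence chain requires at least 2 distinct shifts.
tap can't be placed before shift 3, so the schedule must run through at least shift 3.
3 works (last occupied shift: shift 3): for example drill -> shift 1; deburr -> shift 1; press -> shift 2; polish -> shift 2; mill -> shift 1; grind -> shift 1; tap -> shift 3.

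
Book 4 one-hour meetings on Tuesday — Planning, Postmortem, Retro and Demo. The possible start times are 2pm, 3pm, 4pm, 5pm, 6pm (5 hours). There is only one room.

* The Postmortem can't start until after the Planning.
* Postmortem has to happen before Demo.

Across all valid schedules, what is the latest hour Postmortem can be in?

Precedence pushes Postmortem to at least 3pm; downstream work caps Postmortem at 5pm.
Postmortem at 5pm is achievable: Planning -> 2pm; Postmortem -> 5pm; Retro -> 3pm; Demo -> 6pm.

5pm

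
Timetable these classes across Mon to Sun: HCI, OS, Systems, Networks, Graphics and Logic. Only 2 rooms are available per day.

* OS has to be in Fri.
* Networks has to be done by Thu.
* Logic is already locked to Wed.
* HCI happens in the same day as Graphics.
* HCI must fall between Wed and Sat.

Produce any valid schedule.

Systems=Mon; Networks=Mon; Graphics=Thu; Logic=Wed; OS=Fri; HCI=Thu

Checking: HCI = Graphics = Thu; OS=Fri in [Fri,Fri]; Networks=Mon in [Mon,Thu]; Logic=Wed in [Wed,Wed]; HCI=Thu in [Wed,Sat]; max 2 per day (cap 2).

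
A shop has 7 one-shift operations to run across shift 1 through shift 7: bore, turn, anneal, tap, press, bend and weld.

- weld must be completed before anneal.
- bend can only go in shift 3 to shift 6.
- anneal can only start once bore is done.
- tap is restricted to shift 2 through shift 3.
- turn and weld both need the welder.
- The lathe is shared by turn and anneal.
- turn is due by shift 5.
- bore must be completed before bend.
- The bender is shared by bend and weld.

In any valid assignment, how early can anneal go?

Precedence pushes anneal to at least shift 2.
anneal at shift 2 is achievable: anneal -> shift 2, turn -> shift 3, weld -> shift 1, bend -> shift 3, press -> shift 1, bore -> shift 1, tap -> shift 2.

shift 2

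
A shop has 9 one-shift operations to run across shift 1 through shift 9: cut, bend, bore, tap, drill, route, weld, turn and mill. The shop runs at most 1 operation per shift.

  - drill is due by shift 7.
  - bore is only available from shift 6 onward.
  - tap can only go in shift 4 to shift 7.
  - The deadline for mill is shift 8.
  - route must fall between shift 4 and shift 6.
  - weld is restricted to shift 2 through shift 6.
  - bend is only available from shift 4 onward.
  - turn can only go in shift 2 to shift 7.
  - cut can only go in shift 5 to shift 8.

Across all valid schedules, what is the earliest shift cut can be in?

Cut is available from shift 5; cut's own window allows nothing later than shift 8.
cut at shift 5 is achievable: cut=shift 5, mill=shift 8, drill=shift 1, turn=shift 3, tap=shift 7, route=shift 4, weld=shift 2, bore=shift 6, bend=shift 9.

shift 5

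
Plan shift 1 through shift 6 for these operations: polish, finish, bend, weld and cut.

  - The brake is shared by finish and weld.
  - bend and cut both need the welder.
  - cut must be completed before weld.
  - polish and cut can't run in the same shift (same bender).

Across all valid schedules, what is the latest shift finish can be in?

finish at shift 6 is achievable: finish -> shift 6, polish -> shift 2, cut -> shift 1, weld -> shift 2, bend -> shift 2.

shift 6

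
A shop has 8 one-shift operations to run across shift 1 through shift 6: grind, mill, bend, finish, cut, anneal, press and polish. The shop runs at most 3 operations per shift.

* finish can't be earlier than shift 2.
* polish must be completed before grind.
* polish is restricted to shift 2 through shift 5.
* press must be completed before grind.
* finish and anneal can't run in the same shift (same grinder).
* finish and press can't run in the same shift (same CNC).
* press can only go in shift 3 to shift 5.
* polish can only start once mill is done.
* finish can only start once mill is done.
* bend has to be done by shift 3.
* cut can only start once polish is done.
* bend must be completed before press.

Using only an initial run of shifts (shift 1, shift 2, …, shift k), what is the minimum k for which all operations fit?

The precedence chain requires at least 3 distinct shifts.
With at most 3 per shift and 8 operations, at least 3 shifts are needed.
Propagating the time windows through the other constraints, grind can't land before shift 4, so the schedule must run through at least shift 4.
4 works (last occupied shift: shift 4): for example finish=shift 2; mill=shift 1; polish=shift 2; bend=shift 1; grind=shift 4; cut=shift 3; anneal=shift 1; press=shift 3.

4 shifts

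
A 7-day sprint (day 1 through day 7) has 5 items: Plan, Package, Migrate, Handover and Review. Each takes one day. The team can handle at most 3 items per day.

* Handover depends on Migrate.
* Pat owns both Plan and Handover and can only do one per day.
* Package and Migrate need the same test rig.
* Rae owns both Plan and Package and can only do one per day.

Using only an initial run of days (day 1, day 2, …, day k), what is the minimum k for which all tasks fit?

The precedence chain requires at least 2 distinct days.
With at most 3 per day and 5 tasks, at least 2 days are needed.
2 works (last occupied day: day 2): for example Plan -> day 1; Handover -> day 2; Review -> day 1; Package -> day 2; Migrate -> day 1.

2 days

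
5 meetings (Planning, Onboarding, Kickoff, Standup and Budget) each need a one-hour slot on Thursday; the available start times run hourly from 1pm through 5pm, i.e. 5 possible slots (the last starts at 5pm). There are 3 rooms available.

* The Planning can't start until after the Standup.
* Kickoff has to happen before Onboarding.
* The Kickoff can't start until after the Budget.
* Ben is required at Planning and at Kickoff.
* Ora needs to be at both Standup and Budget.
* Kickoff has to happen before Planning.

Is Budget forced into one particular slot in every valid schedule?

Budget can be 1pm (e.g. Budget=1pm, Onboarding=3pm, Standup=2pm, Planning=3pm, Kickoff=2pm) or 2pm (e.g. Kickoff -> 3pm, Planning -> 4pm, Standup -> 1pm, Budget -> 2pm, Onboarding -> 4pm).

No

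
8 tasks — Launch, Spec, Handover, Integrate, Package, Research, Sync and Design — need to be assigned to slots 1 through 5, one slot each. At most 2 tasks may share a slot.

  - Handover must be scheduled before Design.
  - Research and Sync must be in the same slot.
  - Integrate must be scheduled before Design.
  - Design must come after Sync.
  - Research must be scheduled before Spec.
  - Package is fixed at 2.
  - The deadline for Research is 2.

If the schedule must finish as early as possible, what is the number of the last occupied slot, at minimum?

4

The precedence chain requires at least 2 distinct slots.
With at most 2 per slot and 8 tasks, at least 4 slots are needed.
4 works (last occupied slot: 4): for example Handover in 3; Design in 4; Integrate in 3; Package in 2; Launch in 4; Sync in 1; Research in 1; Spec in 2.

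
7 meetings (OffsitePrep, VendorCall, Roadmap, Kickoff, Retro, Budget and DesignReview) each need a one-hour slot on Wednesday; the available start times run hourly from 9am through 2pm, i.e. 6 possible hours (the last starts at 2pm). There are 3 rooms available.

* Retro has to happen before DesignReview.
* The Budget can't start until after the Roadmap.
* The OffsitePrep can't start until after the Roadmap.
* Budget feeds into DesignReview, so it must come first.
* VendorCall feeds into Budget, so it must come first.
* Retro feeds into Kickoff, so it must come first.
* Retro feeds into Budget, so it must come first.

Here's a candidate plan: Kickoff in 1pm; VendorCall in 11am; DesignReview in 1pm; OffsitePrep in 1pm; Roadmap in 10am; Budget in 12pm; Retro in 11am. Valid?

The Budget can't start until after the Roadmap — holds.
There are 3 rooms available — holds.
Retro feeds into Kickoff, so it must come first — holds.
The OffsitePrep can't start until after the Roadmap — holds.
VendorCall feeds into Budget, so it must come first — holds.
Retro feeds into Budget, so it must come first — holds.
Budget feeds into DesignReview, so it must come first — holds.
Retro has to happen before DesignReview — holds.

Yes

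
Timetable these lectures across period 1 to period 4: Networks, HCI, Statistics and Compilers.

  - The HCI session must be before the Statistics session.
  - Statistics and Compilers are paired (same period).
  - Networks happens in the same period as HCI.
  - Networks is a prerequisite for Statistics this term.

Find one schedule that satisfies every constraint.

Statistics in period 2, HCI in period 1, Networks in period 1, Compilers in period 2

Checking: Networks(period 1) before Statistics(period 2); HCI(period 1) before Statistics(period 2); Networks = HCI = period 1; Statistics = Compilers = period 2.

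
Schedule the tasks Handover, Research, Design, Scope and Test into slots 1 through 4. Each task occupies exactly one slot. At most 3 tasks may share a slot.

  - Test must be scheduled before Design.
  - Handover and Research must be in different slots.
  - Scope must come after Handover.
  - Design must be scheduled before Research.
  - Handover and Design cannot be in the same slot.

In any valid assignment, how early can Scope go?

Precedence pushes Scope to at least 2.
Scope at 2 is achievable: Design=2, Handover=1, Test=1, Scope=2, Research=3.

2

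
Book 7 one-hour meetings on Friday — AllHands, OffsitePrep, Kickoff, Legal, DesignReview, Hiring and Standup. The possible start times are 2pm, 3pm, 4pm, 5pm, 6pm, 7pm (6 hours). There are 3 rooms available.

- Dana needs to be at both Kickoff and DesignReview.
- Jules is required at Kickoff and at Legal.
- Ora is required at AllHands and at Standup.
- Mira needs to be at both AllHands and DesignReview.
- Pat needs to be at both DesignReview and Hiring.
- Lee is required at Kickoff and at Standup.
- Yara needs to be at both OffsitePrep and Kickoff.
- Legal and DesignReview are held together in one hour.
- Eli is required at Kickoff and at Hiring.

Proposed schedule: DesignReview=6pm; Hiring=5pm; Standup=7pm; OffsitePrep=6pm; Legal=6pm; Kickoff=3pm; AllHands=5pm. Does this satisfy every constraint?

Yes, all constraints hold

Yara needs to be at both OffsitePrep and Kickoff — holds.
Jules is required at Kickoff and at Legal — holds.
Dana needs to be at both Kickoff and DesignReview — holds.
Ora is required at AllHands and at Standup — holds.
Lee is required at Kickoff and at Standup — holds.
There are 3 rooms available — holds.
Legal and DesignReview are held together in one hour — holds.
Eli is required at Kickoff and at Hiring — holds.
Pat needs to be at both DesignReview and Hiring — holds.
Mira needs to be at both AllHands and DesignReview — holds.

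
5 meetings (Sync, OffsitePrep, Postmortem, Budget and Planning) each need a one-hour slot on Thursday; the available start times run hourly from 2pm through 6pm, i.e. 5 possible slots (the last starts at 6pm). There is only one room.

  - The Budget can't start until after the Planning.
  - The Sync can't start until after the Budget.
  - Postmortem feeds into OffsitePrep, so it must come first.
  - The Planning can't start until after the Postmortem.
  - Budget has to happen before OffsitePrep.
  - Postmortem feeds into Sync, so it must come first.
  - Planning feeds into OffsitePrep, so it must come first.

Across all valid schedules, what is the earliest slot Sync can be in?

Precedence pushes Sync to at least 5pm.
Sync at 5pm is achievable: Planning=3pm, OffsitePrep=6pm, Postmortem=2pm, Sync=5pm, Budget=4pm.

5pm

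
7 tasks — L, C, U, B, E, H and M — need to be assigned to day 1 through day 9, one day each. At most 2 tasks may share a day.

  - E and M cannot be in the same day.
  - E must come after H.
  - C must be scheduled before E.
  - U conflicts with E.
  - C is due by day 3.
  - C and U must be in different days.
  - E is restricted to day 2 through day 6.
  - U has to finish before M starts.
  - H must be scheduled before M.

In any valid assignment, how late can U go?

day 8

Downstream work caps U at day 8.
U at day 8 is achievable: L -> day 2; B -> day 3; C -> day 1; U -> day 8; E -> day 2; M -> day 9; H -> day 1.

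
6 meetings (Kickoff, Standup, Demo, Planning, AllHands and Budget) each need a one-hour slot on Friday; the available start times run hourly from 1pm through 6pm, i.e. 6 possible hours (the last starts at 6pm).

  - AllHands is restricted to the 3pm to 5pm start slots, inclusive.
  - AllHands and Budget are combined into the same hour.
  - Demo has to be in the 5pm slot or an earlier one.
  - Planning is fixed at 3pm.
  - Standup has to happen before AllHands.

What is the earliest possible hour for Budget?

3pm

Budget must be in the same hour as AllHands, which can't be before 3pm, so Budget is at least 3pm; Budget must be in the same hour as AllHands, which can't be after 5pm, so Budget is at most 5pm.
Budget at 3pm is achievable: Standup in 1pm; Demo in 1pm; Planning in 3pm; Kickoff in 1pm; AllHands in 3pm; Budget in 3pm.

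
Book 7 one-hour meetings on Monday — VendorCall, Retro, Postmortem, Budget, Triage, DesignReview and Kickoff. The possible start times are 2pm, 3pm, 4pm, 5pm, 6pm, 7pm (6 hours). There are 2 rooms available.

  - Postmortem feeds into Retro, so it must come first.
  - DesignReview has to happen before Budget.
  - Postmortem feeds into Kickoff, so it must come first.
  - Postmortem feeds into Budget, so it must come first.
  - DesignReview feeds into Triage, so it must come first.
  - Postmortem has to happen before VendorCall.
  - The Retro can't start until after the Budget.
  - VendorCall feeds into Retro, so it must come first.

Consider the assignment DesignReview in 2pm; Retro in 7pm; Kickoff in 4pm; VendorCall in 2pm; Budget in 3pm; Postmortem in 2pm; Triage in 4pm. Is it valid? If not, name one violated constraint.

Postmortem feeds into Kickoff, so it must come first — holds.
DesignReview has to happen before Budget — holds.
Postmortem feeds into Retro, so it must come first — holds.
VendorCall feeds into Retro, so it must come first — holds.
DesignReview feeds into Triage, so it must come first — holds.
The Retro can't start until after the Budget — holds.
Postmortem has to happen before VendorCall — violated.
There are 2 rooms available — violated.
Postmortem feeds into Budget, so it must come first — holds.

No — it violates: There are 2 rooms available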